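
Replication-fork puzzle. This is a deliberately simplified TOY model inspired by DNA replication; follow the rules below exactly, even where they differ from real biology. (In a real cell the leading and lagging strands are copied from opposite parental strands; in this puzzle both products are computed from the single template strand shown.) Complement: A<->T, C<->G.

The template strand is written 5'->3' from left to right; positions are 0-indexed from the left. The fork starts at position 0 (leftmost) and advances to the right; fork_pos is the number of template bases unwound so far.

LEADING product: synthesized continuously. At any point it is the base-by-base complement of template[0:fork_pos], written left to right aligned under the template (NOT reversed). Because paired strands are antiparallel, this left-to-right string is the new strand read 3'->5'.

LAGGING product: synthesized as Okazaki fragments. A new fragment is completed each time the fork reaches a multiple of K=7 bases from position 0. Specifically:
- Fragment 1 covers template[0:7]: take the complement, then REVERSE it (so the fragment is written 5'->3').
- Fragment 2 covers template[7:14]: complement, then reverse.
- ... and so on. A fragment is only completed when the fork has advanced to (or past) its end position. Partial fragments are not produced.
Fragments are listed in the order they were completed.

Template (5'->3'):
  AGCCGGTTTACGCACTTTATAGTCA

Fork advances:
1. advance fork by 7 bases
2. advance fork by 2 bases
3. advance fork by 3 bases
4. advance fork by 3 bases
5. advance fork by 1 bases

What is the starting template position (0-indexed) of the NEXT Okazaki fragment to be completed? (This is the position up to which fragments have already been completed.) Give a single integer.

Answer: 14

Derivation:
Step 1: advance 7 -> fork_pos = 0 + 7 = 7. Reached multiple(s) of 7: 7 -> fragment 1 completed (1 total).
Step 2: advance 2 -> fork_pos = 7 + 2 = 9. Next multiple of 7 is 14 (not reached); still 1 fragment(s).
Step 3: advance 3 -> fork_pos = 9 + 3 = 12. Next multiple of 7 is 14 (not reached); still 1 fragment(s).
Step 4: advance 3 -> fork_pos = 12 + 3 = 15. Reached multiple(s) of 7: 14 -> fragment 2 completed (2 total).
Step 5: advance 1 -> fork_pos = 15 + 1 = 16. Next multiple of 7 is 21 (not reached); still 2 fragment(s).
2 fragment(s) completed, covering template[0:14] (2 x 7 = 14). The next fragment, fragment 3, covers template[14:21], so it starts at position 14.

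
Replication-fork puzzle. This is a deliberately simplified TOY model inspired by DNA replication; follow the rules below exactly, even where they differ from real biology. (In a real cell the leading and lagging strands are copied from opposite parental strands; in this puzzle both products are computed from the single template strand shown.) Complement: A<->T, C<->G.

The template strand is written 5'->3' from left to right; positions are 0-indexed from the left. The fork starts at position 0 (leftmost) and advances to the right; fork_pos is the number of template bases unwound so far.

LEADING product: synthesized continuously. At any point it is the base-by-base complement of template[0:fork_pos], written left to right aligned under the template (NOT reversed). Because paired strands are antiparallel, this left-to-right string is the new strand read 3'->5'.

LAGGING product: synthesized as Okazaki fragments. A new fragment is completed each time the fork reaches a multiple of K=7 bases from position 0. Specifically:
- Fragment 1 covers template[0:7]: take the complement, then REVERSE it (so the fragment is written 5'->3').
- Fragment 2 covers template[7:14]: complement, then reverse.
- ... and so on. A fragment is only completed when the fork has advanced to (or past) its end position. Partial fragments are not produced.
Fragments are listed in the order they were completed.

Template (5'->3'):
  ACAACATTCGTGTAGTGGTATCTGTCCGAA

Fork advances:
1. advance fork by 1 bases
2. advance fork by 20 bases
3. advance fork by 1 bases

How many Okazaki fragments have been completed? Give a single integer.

Answer: 3

Derivation:
Step 1: advance 1 -> fork_pos = 0 + 1 = 1. Next multiple of 7 is 7 (not reached); still 0 fragment(s).
Step 2: advance 20 -> fork_pos = 1 + 20 = 21. Reached multiple(s) of 7: 7, 14, 21 -> fragments 1-3 completed (3 total).
Step 3: advance 1 -> fork_pos = 21 + 1 = 22. Next multiple of 7 is 28 (not reached); still 3 fragment(s).
Check: final fork_pos = 22; the multiples of 7 that are <= 22 are 7..21 -> 22 // 7 = 3 completed fragment(s).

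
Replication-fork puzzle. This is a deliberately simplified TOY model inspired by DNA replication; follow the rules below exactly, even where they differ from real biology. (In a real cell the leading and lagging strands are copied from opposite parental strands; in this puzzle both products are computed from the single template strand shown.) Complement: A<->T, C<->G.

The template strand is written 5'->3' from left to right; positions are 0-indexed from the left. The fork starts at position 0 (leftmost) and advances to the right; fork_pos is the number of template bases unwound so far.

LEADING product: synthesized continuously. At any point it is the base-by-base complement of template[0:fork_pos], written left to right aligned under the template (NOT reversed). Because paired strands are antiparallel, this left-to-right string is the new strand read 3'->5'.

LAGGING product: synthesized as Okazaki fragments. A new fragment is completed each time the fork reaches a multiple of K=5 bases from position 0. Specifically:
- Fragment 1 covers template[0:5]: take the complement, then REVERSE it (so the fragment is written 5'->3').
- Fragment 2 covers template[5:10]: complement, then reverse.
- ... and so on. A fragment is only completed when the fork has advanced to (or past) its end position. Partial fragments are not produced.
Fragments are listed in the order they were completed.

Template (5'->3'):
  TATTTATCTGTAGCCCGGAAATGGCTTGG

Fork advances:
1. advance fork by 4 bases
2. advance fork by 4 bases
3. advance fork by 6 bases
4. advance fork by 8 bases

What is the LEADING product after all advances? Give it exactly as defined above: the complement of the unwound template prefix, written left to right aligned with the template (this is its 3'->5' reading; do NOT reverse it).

Answer: ATAAATAGACATCGGGCCTTTA

Derivation:
Step 1: advance 4 -> fork_pos = 0 + 4 = 4.
Step 2: advance 4 -> fork_pos = 4 + 4 = 8.
Step 3: advance 6 -> fork_pos = 8 + 6 = 14.
Step 4: advance 8 -> fork_pos = 14 + 8 = 22.
Unwound prefix: template[0:22] = TATTTATCTGTAGCCCGGAAAT
Complement it base by base (A<->T, C<->G), keeping left-to-right order:
  [0:5] TATTT -> ATAAA
  [5:10] ATCTG -> TAGAC
  [10:15] TAGCC -> ATCGG
  [15:20] CGGAA -> GCCTT
  [20:22] AT -> TA
Concatenate: ATAAATAGACATCGGGCCTTTA (length 22; written aligned with the template, i.e. 3'->5').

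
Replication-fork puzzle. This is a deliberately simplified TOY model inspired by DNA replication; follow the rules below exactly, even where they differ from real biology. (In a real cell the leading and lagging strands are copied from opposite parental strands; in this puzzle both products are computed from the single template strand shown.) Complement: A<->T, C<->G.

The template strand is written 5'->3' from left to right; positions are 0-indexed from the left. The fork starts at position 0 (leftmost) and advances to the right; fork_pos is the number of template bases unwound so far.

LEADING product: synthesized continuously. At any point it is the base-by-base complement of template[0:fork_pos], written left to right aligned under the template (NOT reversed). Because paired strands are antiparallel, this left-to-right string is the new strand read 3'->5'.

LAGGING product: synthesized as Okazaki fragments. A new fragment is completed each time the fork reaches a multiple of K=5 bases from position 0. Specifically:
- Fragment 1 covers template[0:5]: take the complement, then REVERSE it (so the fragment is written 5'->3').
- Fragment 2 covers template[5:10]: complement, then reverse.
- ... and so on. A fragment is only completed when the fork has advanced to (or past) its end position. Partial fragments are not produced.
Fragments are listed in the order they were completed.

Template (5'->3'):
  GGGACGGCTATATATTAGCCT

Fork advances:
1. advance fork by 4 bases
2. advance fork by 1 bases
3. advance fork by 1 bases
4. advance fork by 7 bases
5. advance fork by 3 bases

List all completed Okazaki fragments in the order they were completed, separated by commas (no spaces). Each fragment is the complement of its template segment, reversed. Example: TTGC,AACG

Answer: GTCCC,TAGCC,ATATA

Derivation:
Step 1: advance 4 -> fork_pos = 0 + 4 = 4. Next multiple of 5 is 5 (not reached); still 0 fragment(s).
Step 2: advance 1 -> fork_pos = 4 + 1 = 5. Reached multiple(s) of 5: 5 -> fragment 1 completed (1 total).
Step 3: advance 1 -> fork_pos = 5 + 1 = 6. Next multiple of 5 is 10 (not reached); still 1 fragment(s).
Step 4: advance 7 -> fork_pos = 6 + 7 = 13. Reached multiple(s) of 5: 10 -> fragment 2 completed (2 total).
Step 5: advance 3 -> fork_pos = 13 + 3 = 16. Reached multiple(s) of 5: 15 -> fragment 3 completed (3 total).
Final fork_pos = 16, so 3 fragment(s) are complete. Build each: template segment -> complement -> reverse.
Fragment 1: template[0:5] = GGGAC -> complement CCCTG -> reversed GTCCC
Fragment 2: template[5:10] = GGCTA -> complement CCGAT -> reversed TAGCC
Fragment 3: template[10:15] = TATAT -> complement ATATA -> reversed ATATA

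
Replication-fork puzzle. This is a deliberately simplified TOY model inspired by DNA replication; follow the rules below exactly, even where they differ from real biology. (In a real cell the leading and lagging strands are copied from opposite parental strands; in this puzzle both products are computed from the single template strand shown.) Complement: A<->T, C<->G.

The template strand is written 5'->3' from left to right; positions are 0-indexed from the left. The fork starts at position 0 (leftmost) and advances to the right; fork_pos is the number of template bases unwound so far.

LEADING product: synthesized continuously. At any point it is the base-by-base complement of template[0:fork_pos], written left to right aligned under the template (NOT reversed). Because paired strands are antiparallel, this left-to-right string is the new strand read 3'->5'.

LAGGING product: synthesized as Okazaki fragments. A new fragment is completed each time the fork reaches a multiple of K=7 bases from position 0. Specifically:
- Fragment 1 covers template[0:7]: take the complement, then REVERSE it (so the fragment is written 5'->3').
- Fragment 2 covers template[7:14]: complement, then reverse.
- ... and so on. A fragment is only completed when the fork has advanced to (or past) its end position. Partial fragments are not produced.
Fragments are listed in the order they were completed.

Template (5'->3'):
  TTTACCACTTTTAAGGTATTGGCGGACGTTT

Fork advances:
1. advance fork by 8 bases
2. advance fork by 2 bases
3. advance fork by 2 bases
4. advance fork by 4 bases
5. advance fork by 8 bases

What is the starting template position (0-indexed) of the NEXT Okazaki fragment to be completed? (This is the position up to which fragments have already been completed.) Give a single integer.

Answer: 21

Derivation:
Step 1: advance 8 -> fork_pos = 0 + 8 = 8. Reached multiple(s) of 7: 7 -> fragment 1 completed (1 total).
Step 2: advance 2 -> fork_pos = 8 + 2 = 10. Next multiple of 7 is 14 (not reached); still 1 fragment(s).
Step 3: advance 2 -> fork_pos = 10 + 2 = 12. Next multiple of 7 is 14 (not reached); still 1 fragment(s).
Step 4: advance 4 -> fork_pos = 12 + 4 = 16. Reached multiple(s) of 7: 14 -> fragment 2 completed (2 total).
Step 5: advance 8 -> fork_pos = 16 + 8 = 24. Reached multiple(s) of 7: 21 -> fragment 3 completed (3 total).
3 fragment(s) completed, covering template[0:21] (3 x 7 = 21). The next fragment, fragment 4, covers template[21:28], so it starts at position 21.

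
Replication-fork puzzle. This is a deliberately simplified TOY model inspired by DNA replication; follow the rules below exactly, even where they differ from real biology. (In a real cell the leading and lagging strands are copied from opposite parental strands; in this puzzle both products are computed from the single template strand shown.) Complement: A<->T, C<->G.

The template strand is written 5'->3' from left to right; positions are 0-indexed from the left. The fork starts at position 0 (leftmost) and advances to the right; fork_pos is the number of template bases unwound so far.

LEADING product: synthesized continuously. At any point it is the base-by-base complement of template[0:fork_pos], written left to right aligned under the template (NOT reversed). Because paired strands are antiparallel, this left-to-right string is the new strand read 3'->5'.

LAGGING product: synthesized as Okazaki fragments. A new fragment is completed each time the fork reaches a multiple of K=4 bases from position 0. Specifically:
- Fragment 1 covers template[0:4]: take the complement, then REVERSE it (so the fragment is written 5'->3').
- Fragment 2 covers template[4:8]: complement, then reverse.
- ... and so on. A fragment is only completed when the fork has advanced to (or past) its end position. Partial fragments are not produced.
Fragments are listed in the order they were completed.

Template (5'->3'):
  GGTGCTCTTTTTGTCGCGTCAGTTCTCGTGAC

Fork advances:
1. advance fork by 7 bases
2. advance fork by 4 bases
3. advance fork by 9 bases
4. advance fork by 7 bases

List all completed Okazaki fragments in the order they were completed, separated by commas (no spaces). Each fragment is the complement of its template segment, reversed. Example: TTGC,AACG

Answer: CACC,AGAG,AAAA,CGAC,GACG,AACT

Derivation:
Step 1: advance 7 -> fork_pos = 0 + 7 = 7. Reached multiple(s) of 4: 4 -> fragment 1 completed (1 total).
Step 2: advance 4 -> fork_pos = 7 + 4 = 11. Reached multiple(s) of 4: 8 -> fragment 2 completed (2 total).
Step 3: advance 9 -> fork_pos = 11 + 9 = 20. Reached multiple(s) of 4: 12, 16, 20 -> fragments 3-5 completed (5 total).
Step 4: advance 7 -> fork_pos = 20 + 7 = 27. Reached multiple(s) of 4: 24 -> fragment 6 completed (6 total).
Final fork_pos = 27, so 6 fragment(s) are complete. Build each: template segment -> complement -> reverse.
Fragment 1: template[0:4] = GGTG -> complement CCAC -> reversed CACC
Fragment 2: template[4:8] = CTCT -> complement GAGA -> reversed AGAG
Fragment 3: template[8:12] = TTTT -> complement AAAA -> reversed AAAA
Fragment 4: template[12:16] = GTCG -> complement CAGC -> reversed CGAC
Fragment 5: template[16:20] = CGTC -> complement GCAG -> reversed GACG
Fragment 6: template[20:24] = AGTT -> complement TCAA -> reversed AACT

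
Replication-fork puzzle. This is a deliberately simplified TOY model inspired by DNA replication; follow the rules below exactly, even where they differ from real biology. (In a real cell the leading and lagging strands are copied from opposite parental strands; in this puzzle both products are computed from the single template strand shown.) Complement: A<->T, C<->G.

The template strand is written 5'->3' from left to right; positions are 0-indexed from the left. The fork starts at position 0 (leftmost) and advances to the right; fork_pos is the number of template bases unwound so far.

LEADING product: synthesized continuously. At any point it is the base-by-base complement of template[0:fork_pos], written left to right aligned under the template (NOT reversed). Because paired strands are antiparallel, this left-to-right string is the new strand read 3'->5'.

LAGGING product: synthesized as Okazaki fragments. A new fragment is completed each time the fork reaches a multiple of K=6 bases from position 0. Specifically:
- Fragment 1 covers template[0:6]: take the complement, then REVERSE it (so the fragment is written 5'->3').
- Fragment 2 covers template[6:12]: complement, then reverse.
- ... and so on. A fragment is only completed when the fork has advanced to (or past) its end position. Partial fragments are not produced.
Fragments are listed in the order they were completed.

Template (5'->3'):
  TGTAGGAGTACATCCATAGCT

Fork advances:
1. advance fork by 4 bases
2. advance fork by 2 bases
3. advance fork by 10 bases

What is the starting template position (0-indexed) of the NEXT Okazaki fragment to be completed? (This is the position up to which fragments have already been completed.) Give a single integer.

Step 1: advance 4 -> fork_pos = 0 + 4 = 4. Next multiple of 6 is 6 (not reached); still 0 fragment(s).
Step 2: advance 2 -> fork_pos = 4 + 2 = 6. Reached multiple(s) of 6: 6 -> fragment 1 completed (1 total).
Step 3: advance 10 -> fork_pos = 6 + 10 = 16. Reached multiple(s) of 6: 12 -> fragment 2 completed (2 total).
2 fragment(s) completed, covering template[0:12] (2 x 6 = 12). The next fragment, fragment 3, covers template[12:18], so it starts at position 12.

Answer: 12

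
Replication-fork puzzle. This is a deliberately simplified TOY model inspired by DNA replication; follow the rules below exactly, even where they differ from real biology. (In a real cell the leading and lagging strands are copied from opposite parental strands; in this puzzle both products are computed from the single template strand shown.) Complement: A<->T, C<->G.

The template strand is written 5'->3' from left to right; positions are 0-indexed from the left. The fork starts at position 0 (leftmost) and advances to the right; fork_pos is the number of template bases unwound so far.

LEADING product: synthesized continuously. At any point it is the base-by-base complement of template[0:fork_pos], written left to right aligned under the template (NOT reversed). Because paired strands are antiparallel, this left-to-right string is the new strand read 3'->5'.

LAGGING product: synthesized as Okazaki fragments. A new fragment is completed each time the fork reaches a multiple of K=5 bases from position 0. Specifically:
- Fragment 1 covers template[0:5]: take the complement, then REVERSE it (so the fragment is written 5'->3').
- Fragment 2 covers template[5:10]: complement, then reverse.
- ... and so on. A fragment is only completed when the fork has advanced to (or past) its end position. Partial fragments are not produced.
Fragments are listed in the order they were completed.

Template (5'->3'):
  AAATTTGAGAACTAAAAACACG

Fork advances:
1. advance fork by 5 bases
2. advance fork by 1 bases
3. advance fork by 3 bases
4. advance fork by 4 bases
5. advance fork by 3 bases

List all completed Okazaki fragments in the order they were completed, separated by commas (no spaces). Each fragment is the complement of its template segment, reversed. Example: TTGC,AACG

Step 1: advance 5 -> fork_pos = 0 + 5 = 5. Reached multiple(s) of 5: 5 -> fragment 1 completed (1 total).
Step 2: advance 1 -> fork_pos = 5 + 1 = 6. Next multiple of 5 is 10 (not reached); still 1 fragment(s).
Step 3: advance 3 -> fork_pos = 6 + 3 = 9. Next multiple of 5 is 10 (not reached); still 1 fragment(s).
Step 4: advance 4 -> fork_pos = 9 + 4 = 13. Reached multiple(s) of 5: 10 -> fragment 2 completed (2 total).
Step 5: advance 3 -> fork_pos = 13 + 3 = 16. Reached multiple(s) of 5: 15 -> fragment 3 completed (3 total).
Final fork_pos = 16, so 3 fragment(s) are complete. Build each: template segment -> complement -> reverse.
Fragment 1: template[0:5] = AAATT -> complement TTTAA -> reversed AATTT
Fragment 2: template[5:10] = TGAGA -> complement ACTCT -> reversed TCTCA
Fragment 3: template[10:15] = ACTAA -> complement TGATT -> reversed TTAGT

Answer: AATTT,TCTCA,TTAGT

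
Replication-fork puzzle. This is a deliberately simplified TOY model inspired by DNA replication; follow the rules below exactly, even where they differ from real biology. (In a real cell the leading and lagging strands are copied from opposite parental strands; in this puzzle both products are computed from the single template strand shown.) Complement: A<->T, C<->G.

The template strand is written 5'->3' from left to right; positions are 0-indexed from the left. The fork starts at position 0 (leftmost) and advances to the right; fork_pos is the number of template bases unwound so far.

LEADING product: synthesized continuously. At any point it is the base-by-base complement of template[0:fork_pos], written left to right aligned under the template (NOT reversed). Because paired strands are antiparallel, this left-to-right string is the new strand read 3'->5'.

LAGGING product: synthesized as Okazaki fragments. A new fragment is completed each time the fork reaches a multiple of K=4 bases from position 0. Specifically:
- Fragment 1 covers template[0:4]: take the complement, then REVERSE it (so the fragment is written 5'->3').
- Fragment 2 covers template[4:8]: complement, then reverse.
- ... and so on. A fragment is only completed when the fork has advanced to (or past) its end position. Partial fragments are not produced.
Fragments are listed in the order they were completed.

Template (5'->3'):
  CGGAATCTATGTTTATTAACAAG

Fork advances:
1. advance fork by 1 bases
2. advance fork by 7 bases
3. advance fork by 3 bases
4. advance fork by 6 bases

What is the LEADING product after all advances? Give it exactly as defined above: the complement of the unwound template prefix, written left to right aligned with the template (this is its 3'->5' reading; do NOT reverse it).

Answer: GCCTTAGATACAAATAA

Derivation:
Step 1: advance 1 -> fork_pos = 0 + 1 = 1.
Step 2: advance 7 -> fork_pos = 1 + 7 = 8.
Step 3: advance 3 -> fork_pos = 8 + 3 = 11.
Step 4: advance 6 -> fork_pos = 11 + 6 = 17.
Unwound prefix: template[0:17] = CGGAATCTATGTTTATT
Complement it base by base (A<->T, C<->G), keeping left-to-right order:
  [0:5] CGGAA -> GCCTT
  [5:10] TCTAT -> AGATA
  [10:15] GTTTA -> CAAAT
  [15:17] TT -> AA
Concatenate: GCCTTAGATACAAATAA (length 17; written aligned with the template, i.e. 3'->5').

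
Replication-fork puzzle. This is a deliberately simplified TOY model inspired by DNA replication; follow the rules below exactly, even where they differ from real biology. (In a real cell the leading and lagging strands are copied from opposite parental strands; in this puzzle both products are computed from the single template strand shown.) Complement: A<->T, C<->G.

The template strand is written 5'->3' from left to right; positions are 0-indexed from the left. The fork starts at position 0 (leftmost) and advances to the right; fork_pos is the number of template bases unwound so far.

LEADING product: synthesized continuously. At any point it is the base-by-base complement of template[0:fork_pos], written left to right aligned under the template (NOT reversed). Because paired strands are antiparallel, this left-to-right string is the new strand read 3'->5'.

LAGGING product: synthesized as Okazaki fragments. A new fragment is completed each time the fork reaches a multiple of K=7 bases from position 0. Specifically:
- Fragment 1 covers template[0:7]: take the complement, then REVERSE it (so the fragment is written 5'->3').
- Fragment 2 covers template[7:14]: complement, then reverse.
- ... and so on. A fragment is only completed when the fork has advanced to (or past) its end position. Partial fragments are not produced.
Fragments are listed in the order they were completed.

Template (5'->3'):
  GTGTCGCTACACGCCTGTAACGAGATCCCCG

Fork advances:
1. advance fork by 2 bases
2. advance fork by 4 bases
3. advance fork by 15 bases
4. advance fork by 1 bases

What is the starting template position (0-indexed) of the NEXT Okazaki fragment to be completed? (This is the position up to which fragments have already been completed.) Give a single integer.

Step 1: advance 2 -> fork_pos = 0 + 2 = 2. Next multiple of 7 is 7 (not reached); still 0 fragment(s).
Step 2: advance 4 -> fork_pos = 2 + 4 = 6. Next multiple of 7 is 7 (not reached); still 0 fragment(s).
Step 3: advance 15 -> fork_pos = 6 + 15 = 21. Reached multiple(s) of 7: 7, 14, 21 -> fragments 1-3 completed (3 total).
Step 4: advance 1 -> fork_pos = 21 + 1 = 22. Next multiple of 7 is 28 (not reached); still 3 fragment(s).
3 fragment(s) completed, covering template[0:21] (3 x 7 = 21). The next fragment, fragment 4, covers template[21:28], so it starts at position 21.

Answer: 21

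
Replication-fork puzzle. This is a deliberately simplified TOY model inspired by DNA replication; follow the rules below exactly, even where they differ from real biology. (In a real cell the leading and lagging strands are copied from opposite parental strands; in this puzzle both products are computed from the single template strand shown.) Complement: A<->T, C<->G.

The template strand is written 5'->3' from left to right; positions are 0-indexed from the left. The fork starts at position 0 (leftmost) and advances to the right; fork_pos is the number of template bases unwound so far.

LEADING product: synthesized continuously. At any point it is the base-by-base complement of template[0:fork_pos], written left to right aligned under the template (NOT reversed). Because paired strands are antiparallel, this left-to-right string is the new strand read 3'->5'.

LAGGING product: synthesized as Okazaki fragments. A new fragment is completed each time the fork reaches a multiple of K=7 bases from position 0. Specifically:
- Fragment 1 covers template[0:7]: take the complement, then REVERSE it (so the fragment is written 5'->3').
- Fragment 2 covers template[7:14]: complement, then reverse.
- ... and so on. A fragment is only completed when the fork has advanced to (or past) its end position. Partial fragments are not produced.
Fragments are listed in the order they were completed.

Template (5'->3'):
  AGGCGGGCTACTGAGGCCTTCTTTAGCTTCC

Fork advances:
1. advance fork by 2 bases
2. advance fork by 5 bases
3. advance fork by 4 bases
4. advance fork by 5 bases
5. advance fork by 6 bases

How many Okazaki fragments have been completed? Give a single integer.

Step 1: advance 2 -> fork_pos = 0 + 2 = 2. Next multiple of 7 is 7 (not reached); still 0 fragment(s).
Step 2: advance 5 -> fork_pos = 2 + 5 = 7. Reached multiple(s) of 7: 7 -> fragment 1 completed (1 total).
Step 3: advance 4 -> fork_pos = 7 + 4 = 11. Next multiple of 7 is 14 (not reached); still 1 fragment(s).
Step 4: advance 5 -> fork_pos = 11 + 5 = 16. Reached multiple(s) of 7: 14 -> fragment 2 completed (2 total).
Step 5: advance 6 -> fork_pos = 16 + 6 = 22. Reached multiple(s) of 7: 21 -> fragment 3 completed (3 total).
Check: final fork_pos = 22; the multiples of 7 that are <= 22 are 7..21 -> 22 // 7 = 3 completed fragment(s).

Answer: 3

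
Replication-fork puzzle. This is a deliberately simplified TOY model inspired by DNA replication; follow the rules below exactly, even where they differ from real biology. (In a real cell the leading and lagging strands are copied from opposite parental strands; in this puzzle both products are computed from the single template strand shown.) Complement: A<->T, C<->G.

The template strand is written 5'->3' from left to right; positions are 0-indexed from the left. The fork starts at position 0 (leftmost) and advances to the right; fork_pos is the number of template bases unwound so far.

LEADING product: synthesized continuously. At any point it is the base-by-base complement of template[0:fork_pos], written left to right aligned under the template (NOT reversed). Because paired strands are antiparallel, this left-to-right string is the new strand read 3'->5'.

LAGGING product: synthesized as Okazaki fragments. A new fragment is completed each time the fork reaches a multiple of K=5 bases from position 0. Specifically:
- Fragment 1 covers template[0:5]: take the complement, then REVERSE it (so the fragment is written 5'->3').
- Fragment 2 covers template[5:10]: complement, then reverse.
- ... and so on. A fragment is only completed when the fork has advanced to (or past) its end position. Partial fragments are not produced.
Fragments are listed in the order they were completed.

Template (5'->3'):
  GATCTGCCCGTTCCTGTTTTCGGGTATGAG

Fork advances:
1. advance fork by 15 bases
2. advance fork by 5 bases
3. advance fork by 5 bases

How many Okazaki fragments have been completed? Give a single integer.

Step 1: advance 15 -> fork_pos = 0 + 15 = 15. Reached multiple(s) of 5: 5, 10, 15 -> fragments 1-3 completed (3 total).
Step 2: advance 5 -> fork_pos = 15 + 5 = 20. Reached multiple(s) of 5: 20 -> fragment 4 completed (4 total).
Step 3: advance 5 -> fork_pos = 20 + 5 = 25. Reached multiple(s) of 5: 25 -> fragment 5 completed (5 total).
Check: final fork_pos = 25; the multiples of 5 that are <= 25 are 5..25 -> 25 // 5 = 5 completed fragment(s).

Answer: 5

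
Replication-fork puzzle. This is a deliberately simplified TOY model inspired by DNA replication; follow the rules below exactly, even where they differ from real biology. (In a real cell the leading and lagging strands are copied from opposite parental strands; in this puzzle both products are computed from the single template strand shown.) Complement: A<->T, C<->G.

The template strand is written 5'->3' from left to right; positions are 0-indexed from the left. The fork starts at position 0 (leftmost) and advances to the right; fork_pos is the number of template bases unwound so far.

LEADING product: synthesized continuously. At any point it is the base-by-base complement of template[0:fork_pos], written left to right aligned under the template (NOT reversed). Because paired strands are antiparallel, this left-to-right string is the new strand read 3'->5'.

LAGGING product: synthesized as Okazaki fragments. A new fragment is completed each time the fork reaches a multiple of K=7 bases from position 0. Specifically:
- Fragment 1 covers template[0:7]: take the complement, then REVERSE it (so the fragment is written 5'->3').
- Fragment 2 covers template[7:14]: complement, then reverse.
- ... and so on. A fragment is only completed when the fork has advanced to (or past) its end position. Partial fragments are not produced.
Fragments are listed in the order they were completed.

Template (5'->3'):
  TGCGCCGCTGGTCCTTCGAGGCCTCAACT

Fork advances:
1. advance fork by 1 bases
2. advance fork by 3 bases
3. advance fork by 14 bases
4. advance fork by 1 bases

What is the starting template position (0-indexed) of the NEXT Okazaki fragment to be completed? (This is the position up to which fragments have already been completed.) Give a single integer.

Answer: 14

Derivation:
Step 1: advance 1 -> fork_pos = 0 + 1 = 1. Next multiple of 7 is 7 (not reached); still 0 fragment(s).
Step 2: advance 3 -> fork_pos = 1 + 3 = 4. Next multiple of 7 is 7 (not reached); still 0 fragment(s).
Step 3: advance 14 -> fork_pos = 4 + 14 = 18. Reached multiple(s) of 7: 7, 14 -> fragments 1-2 completed (2 total).
Step 4: advance 1 -> fork_pos = 18 + 1 = 19. Next multiple of 7 is 21 (not reached); still 2 fragment(s).
2 fragment(s) completed, covering template[0:14] (2 x 7 = 14). The next fragment, fragment 3, covers template[14:21], so it starts at position 14.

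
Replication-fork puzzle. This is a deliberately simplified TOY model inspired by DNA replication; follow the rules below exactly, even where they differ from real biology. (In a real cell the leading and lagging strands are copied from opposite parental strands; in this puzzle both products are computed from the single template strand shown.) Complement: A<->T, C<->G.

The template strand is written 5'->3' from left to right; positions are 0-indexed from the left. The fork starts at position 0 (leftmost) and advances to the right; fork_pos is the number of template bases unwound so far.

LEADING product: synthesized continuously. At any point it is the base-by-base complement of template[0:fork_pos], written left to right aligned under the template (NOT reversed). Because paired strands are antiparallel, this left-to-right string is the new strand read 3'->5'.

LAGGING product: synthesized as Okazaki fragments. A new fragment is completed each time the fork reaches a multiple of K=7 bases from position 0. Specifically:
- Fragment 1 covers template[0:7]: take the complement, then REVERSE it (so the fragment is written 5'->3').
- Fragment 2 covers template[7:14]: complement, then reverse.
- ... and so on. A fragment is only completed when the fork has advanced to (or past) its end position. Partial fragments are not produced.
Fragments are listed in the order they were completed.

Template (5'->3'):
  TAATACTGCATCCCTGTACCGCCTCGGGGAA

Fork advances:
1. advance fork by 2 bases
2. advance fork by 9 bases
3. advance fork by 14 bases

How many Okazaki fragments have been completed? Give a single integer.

Answer: 3

Derivation:
Step 1: advance 2 -> fork_pos = 0 + 2 = 2. Next multiple of 7 is 7 (not reached); still 0 fragment(s).
Step 2: advance 9 -> fork_pos = 2 + 9 = 11. Reached multiple(s) of 7: 7 -> fragment 1 completed (1 total).
Step 3: advance 14 -> fork_pos = 11 + 14 = 25. Reached multiple(s) of 7: 14, 21 -> fragments 2-3 completed (3 total).
Check: final fork_pos = 25; the multiples of 7 that are <= 25 are 7..21 -> 25 // 7 = 3 completed fragment(s).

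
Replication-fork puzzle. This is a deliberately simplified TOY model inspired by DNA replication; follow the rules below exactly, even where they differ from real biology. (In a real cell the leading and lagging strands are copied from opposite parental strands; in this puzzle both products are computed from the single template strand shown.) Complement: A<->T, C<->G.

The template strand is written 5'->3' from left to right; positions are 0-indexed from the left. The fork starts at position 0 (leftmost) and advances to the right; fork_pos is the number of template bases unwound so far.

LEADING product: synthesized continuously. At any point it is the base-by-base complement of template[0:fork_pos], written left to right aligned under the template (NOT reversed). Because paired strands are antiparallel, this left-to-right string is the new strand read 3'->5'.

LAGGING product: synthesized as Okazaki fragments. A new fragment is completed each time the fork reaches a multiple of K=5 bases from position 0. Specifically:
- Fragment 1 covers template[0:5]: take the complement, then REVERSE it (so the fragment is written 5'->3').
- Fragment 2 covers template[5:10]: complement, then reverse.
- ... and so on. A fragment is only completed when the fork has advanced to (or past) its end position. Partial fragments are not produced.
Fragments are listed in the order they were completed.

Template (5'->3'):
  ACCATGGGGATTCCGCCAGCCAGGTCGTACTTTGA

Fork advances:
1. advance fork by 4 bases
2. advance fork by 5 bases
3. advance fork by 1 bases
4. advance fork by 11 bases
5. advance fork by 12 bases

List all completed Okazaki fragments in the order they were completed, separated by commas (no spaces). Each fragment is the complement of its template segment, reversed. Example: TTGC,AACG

Answer: ATGGT,TCCCC,CGGAA,GCTGG,ACCTG,GTACG

Derivation:
Step 1: advance 4 -> fork_pos = 0 + 4 = 4. Next multiple of 5 is 5 (not reached); still 0 fragment(s).
Step 2: advance 5 -> fork_pos = 4 + 5 = 9. Reached multiple(s) of 5: 5 -> fragment 1 completed (1 total).
Step 3: advance 1 -> fork_pos = 9 + 1 = 10. Reached multiple(s) of 5: 10 -> fragment 2 completed (2 total).
Step 4: advance 11 -> fork_pos = 10 + 11 = 21. Reached multiple(s) of 5: 15, 20 -> fragments 3-4 completed (4 total).
Step 5: advance 12 -> fork_pos = 21 + 12 = 33. Reached multiple(s) of 5: 25, 30 -> fragments 5-6 completed (6 total).
Final fork_pos = 33, so 6 fragment(s) are complete. Build each: template segment -> complement -> reverse.
Fragment 1: template[0:5] = ACCAT -> complement TGGTA -> reversed ATGGT
Fragment 2: template[5:10] = GGGGA -> complement CCCCT -> reversed TCCCC
Fragment 3: template[10:15] = TTCCG -> complement AAGGC -> reversed CGGAA
Fragment 4: template[15:20] = CCAGC -> complement GGTCG -> reversed GCTGG
Fragment 5: template[20:25] = CAGGT -> complement GTCCA -> reversed ACCTG
Fragment 6: template[25:30] = CGTAC -> complement GCATG -> reversed GTACG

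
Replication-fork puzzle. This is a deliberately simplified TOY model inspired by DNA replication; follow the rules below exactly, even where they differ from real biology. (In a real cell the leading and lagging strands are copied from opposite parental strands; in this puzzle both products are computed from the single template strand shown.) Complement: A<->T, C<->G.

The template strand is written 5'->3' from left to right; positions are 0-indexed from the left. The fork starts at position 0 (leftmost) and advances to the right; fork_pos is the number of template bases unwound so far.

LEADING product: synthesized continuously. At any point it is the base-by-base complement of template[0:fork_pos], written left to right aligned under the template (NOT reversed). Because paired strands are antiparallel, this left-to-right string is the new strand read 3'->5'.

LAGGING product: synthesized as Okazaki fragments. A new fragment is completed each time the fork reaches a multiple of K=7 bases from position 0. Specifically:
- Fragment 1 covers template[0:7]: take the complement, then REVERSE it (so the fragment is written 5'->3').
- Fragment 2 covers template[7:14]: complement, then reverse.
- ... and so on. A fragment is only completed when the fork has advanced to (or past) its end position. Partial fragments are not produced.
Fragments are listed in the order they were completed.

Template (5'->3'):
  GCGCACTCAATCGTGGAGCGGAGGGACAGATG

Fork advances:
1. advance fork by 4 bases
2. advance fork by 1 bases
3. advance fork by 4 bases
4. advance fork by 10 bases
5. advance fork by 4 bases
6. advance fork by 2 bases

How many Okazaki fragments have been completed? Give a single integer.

Answer: 3

Derivation:
Step 1: advance 4 -> fork_pos = 0 + 4 = 4. Next multiple of 7 is 7 (not reached); still 0 fragment(s).
Step 2: advance 1 -> fork_pos = 4 + 1 = 5. Next multiple of 7 is 7 (not reached); still 0 fragment(s).
Step 3: advance 4 -> fork_pos = 5 + 4 = 9. Reached multiple(s) of 7: 7 -> fragment 1 completed (1 total).
Step 4: advance 10 -> fork_pos = 9 + 10 = 19. Reached multiple(s) of 7: 14 -> fragment 2 completed (2 total).
Step 5: advance 4 -> fork_pos = 19 + 4 = 23. Reached multiple(s) of 7: 21 -> fragment 3 completed (3 total).
Step 6: advance 2 -> fork_pos = 23 + 2 = 25. Next multiple of 7 is 28 (not reached); still 3 fragment(s).
Check: final fork_pos = 25; the multiples of 7 that are <= 25 are 7..21 -> 25 // 7 = 3 completed fragment(s).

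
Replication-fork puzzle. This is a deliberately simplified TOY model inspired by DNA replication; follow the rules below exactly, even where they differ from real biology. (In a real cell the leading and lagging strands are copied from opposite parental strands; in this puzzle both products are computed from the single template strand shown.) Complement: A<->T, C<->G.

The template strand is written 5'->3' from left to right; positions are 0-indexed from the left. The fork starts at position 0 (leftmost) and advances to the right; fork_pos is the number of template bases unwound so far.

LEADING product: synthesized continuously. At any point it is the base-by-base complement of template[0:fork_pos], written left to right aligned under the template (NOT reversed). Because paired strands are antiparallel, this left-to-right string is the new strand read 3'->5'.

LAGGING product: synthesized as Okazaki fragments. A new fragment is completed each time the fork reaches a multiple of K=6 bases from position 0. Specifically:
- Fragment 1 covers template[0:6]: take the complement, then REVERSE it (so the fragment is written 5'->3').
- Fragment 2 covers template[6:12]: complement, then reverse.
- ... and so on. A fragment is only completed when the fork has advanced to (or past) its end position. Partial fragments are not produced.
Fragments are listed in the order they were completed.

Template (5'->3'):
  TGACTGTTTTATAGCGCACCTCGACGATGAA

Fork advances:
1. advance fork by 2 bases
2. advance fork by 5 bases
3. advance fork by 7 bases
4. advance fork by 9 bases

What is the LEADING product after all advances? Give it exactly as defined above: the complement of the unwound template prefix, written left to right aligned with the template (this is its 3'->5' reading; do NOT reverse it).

Step 1: advance 2 -> fork_pos = 0 + 2 = 2.
Step 2: advance 5 -> fork_pos = 2 + 5 = 7.
Step 3: advance 7 -> fork_pos = 7 + 7 = 14.
Step 4: advance 9 -> fork_pos = 14 + 9 = 23.
Unwound prefix: template[0:23] = TGACTGTTTTATAGCGCACCTCG
Complement it base by base (A<->T, C<->G), keeping left-to-right order:
  [0:5] TGACT -> ACTGA
  [5:10] GTTTT -> CAAAA
  [10:15] ATAGC -> TATCG
  [15:20] GCACC -> CGTGG
  [20:23] TCG -> AGC
Concatenate: ACTGACAAAATATCGCGTGGAGC (length 23; written aligned with the template, i.e. 3'->5').

Answer: ACTGACAAAATATCGCGTGGAGC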